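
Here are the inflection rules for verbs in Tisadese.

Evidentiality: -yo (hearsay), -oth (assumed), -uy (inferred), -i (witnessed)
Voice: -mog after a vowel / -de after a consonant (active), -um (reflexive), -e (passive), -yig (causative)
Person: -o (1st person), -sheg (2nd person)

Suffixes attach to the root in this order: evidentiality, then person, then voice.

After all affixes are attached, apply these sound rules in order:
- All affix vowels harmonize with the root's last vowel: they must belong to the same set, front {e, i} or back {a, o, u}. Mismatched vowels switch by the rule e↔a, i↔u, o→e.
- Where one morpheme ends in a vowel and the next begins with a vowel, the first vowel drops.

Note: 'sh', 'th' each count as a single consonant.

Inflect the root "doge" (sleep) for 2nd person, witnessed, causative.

Attach evidentiality witnessed -i → dogei.
Attach person 2nd person -sheg → dogeisheg.
Attach voice causative -yig → dogeishegyig.
Vowel harmony: no change.
Apply vowel deletion: dogeishegyig → dogishegyig.

dogishegyig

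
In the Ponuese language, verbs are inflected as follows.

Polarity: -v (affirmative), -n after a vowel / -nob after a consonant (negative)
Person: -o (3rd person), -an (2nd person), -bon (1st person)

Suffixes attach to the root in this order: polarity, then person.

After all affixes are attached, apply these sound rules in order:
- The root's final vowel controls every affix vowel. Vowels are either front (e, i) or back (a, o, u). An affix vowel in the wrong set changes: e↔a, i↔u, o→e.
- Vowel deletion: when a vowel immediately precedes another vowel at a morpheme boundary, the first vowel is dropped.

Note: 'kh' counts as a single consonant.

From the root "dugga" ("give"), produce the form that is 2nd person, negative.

dugganan

Attach polarity negative -n (after vowel 'a') → duggan.
Attach person 2nd person -an → dugganan.
Vowel harmony: no change.
Vowel deletion: no change.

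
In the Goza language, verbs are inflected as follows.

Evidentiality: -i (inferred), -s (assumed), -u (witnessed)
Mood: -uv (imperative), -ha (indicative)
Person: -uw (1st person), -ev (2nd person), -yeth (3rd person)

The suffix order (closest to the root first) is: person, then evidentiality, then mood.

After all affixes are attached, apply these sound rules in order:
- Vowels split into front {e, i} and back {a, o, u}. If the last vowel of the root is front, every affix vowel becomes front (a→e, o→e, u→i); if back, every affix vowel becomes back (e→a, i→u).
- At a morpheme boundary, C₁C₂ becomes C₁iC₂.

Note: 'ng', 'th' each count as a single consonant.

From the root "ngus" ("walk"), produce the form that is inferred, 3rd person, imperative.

ngusiyathuuv

Attach person 3rd person -yeth → ngusyeth.
Attach evidentiality inferred -i → ngusyethi.
Attach mood imperative -uv → ngusyethiuv.
Apply vowel harmony: ngusyethiuv → ngusyathuuv.
Apply epenthesis: ngusyathuuv → ngusiyathuuv.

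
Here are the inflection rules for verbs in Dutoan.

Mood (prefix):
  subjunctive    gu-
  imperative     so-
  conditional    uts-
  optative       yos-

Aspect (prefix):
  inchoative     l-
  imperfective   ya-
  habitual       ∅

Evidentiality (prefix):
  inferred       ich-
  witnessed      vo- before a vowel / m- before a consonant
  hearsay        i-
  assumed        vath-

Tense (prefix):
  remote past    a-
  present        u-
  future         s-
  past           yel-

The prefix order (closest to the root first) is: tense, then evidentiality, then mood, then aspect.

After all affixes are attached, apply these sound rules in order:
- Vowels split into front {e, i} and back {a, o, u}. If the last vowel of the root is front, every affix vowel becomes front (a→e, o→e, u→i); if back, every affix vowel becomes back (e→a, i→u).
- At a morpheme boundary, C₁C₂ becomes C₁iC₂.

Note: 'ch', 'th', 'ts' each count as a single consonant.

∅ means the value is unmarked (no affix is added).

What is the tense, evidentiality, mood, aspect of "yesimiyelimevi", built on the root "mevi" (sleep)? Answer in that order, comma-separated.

Segment: yos-m-yel-mevi.
tense: yel- → past.
evidentiality: vo/m- → witnessed.
mood: yos- → optative.
aspect: ∅ → habitual.

past, witnessed, optative, habitual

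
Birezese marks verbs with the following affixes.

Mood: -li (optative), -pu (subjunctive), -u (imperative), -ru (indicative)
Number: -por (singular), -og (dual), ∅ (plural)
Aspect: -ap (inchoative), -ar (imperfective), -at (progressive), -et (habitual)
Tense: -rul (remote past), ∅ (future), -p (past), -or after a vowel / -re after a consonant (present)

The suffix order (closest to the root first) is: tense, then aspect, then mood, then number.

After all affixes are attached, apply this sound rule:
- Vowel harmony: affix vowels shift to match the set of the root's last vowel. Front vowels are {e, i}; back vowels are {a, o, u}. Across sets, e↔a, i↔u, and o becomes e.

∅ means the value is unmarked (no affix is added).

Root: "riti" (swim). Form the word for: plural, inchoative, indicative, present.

Attach tense present -or (after vowel 'i') → ritior.
Attach aspect inchoative -ap → ritiorap.
Attach mood indicative -ru → ritiorapru.
number = plural: zero marking, form stays ritiorapru.
Apply vowel harmony: ritiorapru → ritierepri.

ritierepri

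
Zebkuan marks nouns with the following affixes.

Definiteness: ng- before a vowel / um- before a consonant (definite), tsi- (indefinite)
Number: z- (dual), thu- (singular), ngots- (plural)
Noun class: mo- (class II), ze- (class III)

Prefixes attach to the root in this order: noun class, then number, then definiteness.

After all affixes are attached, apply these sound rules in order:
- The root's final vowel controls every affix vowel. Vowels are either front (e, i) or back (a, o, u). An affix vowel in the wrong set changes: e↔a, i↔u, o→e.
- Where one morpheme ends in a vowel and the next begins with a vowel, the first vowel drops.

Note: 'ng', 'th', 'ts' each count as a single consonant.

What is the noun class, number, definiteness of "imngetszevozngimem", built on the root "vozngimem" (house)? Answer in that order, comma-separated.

Segment: um-ngots-ze-vozngimem.
noun class: ze- → class III.
number: ngots- → plural.
definiteness: ng/um- → definite.

class III, plural, definite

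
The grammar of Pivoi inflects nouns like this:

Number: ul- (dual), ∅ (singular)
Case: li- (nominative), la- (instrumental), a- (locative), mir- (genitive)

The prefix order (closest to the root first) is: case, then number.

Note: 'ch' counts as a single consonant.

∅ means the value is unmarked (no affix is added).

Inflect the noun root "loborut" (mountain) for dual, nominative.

ulliloborut

Attach case nominative li- → liloborut.
Attach number dual ul- → ulliloborut.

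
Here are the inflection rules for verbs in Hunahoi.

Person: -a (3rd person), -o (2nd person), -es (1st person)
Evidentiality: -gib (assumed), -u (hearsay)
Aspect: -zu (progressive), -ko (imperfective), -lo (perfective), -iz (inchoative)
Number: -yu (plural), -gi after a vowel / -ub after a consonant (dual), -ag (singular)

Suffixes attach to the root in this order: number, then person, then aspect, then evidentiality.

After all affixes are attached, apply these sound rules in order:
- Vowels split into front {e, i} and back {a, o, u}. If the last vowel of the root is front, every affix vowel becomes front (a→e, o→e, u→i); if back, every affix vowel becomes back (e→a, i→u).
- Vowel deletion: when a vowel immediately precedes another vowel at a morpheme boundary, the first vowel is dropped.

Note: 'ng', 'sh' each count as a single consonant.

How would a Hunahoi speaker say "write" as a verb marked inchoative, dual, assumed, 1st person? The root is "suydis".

suydisibesizgib

Attach number dual -ub (after consonant 's') → suydisub.
Attach person 1st person -es → suydisubes.
Attach aspect inchoative -iz → suydisubesiz.
Attach evidentiality assumed -gib → suydisubesizgib.
Apply vowel harmony: suydisubesizgib → suydisibesizgib.
Vowel deletion: no change.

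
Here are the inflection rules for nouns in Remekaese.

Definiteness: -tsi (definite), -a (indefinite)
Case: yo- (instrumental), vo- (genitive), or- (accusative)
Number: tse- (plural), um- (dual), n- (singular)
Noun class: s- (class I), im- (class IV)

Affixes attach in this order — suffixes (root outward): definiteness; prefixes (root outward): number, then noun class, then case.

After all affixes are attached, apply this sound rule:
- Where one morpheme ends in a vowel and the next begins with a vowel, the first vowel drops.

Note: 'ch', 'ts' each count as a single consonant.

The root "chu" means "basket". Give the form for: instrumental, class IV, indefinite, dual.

yimumcha

Attach number dual um- → umchu.
Attach noun class class IV im- → imumchu.
Attach case instrumental yo- → yoimumchu.
Attach definiteness indefinite -a → yoimumchua.
Apply vowel deletion: yoimumchua → yimumcha.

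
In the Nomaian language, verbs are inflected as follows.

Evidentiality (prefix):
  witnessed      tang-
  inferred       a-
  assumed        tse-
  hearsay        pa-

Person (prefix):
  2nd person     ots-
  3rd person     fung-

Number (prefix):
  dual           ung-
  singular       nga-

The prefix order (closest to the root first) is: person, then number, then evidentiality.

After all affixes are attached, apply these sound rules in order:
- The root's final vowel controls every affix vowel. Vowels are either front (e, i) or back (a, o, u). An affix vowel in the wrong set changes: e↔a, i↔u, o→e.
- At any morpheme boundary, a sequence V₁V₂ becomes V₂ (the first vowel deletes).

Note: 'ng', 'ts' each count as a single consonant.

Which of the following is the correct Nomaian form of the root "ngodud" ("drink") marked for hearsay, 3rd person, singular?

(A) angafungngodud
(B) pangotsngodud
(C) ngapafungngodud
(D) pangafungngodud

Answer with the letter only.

Attach person 3rd person fung- → fungngodud.
Attach number singular nga- → ngafungngodud.
Attach evidentiality hearsay pa- → pangafungngodud.
Vowel harmony: no change.
Vowel deletion: no change.
So the correct form is pangafungngodud, option (D).
(B) pangotsngodud is wrong: it uses 2nd person instead of 3rd person for person.
(C) ngapafungngodud is wrong: it has the affixes in the wrong order.
(A) angafungngodud is wrong: it uses inferred instead of hearsay for evidentiality.

D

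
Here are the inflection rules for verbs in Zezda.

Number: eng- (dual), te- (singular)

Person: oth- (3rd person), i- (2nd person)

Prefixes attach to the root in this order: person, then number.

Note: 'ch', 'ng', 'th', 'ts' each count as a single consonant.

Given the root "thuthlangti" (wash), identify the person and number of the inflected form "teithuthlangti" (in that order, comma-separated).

2nd person, singular

Segment: te-i-thuthlangti.
person: i- → 2nd person.
number: te- → singular.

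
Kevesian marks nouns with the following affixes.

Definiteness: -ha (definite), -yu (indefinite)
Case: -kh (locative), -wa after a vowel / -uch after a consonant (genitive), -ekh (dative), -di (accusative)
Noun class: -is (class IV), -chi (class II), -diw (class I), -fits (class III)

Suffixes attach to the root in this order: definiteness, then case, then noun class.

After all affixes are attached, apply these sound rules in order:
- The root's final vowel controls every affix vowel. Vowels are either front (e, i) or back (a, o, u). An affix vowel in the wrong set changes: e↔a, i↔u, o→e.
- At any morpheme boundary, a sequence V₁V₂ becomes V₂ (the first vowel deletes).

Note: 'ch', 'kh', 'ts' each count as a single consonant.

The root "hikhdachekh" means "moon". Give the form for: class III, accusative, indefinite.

Attach definiteness indefinite -yu → hikhdachekhyu.
Attach case accusative -di → hikhdachekhyudi.
Attach noun class class III -fits → hikhdachekhyudifits.
Apply vowel harmony: hikhdachekhyudifits → hikhdachekhyidifits.
Vowel deletion: no change.

hikhdachekhyidifits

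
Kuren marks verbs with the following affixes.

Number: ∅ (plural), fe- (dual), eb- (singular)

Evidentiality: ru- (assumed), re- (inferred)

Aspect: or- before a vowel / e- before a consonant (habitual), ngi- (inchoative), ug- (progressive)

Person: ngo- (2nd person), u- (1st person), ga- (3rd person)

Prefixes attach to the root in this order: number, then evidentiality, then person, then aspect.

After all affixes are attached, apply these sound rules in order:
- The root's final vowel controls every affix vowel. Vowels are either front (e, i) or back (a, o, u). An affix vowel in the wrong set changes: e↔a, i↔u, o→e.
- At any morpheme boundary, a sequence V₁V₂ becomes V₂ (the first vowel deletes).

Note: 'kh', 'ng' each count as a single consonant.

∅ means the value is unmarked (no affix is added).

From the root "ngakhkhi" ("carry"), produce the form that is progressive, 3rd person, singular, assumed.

Attach number singular eb- → ebngakhkhi.
Attach evidentiality assumed ru- → ruebngakhkhi.
Attach person 3rd person ga- → garuebngakhkhi.
Attach aspect progressive ug- → uggaruebngakhkhi.
Apply vowel harmony: uggaruebngakhkhi → iggeriebngakhkhi.
Apply vowel deletion: iggeriebngakhkhi → iggerebngakhkhi.

iggerebngakhkhi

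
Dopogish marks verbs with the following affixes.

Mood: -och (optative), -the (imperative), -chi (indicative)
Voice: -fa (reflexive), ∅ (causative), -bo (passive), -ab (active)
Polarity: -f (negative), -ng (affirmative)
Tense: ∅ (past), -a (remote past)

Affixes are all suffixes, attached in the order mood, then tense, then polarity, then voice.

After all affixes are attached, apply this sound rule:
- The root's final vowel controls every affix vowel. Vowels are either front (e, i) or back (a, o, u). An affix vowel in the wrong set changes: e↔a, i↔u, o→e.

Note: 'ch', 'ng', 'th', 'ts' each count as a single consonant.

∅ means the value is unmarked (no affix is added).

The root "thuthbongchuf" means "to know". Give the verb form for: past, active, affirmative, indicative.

Attach mood indicative -chi → thuthbongchufchi.
tense = past: zero marking, form stays thuthbongchufchi.
Attach polarity affirmative -ng → thuthbongchufching.
Attach voice active -ab → thuthbongchufchingab.
Apply vowel harmony: thuthbongchufchingab → thuthbongchufchungab.

thuthbongchufchungab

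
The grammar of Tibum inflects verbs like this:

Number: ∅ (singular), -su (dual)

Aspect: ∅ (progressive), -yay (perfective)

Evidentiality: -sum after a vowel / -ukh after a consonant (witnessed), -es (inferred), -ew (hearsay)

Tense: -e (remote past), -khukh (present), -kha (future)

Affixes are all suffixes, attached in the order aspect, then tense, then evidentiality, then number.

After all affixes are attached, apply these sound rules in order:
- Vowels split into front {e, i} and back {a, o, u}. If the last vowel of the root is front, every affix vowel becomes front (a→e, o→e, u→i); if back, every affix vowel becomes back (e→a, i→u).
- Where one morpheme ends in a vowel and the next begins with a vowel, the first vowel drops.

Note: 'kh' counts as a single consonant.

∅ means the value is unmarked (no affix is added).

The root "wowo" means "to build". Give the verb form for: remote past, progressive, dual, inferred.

wowassu

aspect = progressive: zero marking, form stays wowo.
Attach tense remote past -e → wowoe.
Attach evidentiality inferred -es → wowoees.
Attach number dual -su → wowoeessu.
Apply vowel harmony: wowoeessu → wowoaassu.
Apply vowel deletion: wowoaassu → wowassu.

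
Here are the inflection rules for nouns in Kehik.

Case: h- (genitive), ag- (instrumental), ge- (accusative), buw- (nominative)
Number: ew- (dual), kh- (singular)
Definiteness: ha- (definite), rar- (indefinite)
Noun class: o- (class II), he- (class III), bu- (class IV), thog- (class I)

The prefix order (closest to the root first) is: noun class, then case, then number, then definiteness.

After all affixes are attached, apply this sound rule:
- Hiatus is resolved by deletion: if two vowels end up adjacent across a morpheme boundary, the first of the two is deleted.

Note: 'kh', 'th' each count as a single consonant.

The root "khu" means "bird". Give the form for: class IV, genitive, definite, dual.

Attach noun class class IV bu- → bukhu.
Attach case genitive h- → hbukhu.
Attach number dual ew- → ewhbukhu.
Attach definiteness definite ha- → haewhbukhu.
Apply vowel deletion: haewhbukhu → hewhbukhu.

hewhbukhu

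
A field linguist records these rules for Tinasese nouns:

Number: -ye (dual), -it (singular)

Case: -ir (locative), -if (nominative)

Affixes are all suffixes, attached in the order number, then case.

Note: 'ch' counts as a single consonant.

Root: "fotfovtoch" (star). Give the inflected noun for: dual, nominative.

fotfovtochyeif

Attach number dual -ye → fotfovtochye.
Attach case nominative -if → fotfovtochyeif.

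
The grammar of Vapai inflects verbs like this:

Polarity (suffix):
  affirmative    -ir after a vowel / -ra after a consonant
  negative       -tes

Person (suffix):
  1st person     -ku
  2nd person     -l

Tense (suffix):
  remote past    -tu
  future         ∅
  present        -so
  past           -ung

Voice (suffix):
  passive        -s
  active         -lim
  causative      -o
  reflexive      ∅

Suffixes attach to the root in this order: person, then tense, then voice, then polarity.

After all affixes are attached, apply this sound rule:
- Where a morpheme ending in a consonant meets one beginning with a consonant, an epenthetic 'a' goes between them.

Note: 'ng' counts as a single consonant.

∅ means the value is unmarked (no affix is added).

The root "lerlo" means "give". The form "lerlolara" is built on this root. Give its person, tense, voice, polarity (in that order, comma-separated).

2nd person, future, reflexive, affirmative

Segment: lerlo-l-ra.
person: -l → 2nd person.
tense: ∅ → future.
voice: ∅ → reflexive.
polarity: -ir/ra → affirmative.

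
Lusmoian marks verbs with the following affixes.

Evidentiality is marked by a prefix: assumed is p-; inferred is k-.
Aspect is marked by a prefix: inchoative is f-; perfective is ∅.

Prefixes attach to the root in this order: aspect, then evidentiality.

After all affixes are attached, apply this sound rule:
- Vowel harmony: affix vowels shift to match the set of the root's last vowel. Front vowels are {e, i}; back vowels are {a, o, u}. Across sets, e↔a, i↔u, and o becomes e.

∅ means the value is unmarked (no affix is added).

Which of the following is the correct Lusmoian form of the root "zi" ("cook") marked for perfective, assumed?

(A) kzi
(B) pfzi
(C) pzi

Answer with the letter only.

C

aspect = perfective: zero marking, form stays zi.
Attach evidentiality assumed p- → pzi.
Vowel harmony: no change.
So the correct form is pzi, option (C).
(B) pfzi is wrong: it uses inchoative instead of perfective for aspect.
(A) kzi is wrong: it uses inferred instead of assumed for evidentiality.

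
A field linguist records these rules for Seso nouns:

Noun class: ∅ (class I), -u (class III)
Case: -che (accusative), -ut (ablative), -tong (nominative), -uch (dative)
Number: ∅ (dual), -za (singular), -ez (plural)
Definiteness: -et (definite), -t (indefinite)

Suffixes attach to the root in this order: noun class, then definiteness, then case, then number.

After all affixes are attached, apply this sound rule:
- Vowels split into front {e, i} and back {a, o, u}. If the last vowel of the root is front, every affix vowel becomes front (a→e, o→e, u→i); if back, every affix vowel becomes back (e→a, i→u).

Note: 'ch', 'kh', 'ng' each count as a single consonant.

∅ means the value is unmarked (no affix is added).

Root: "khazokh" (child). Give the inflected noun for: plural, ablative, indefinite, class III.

Attach noun class class III -u → khazokhu.
Attach definiteness indefinite -t → khazokhut.
Attach case ablative -ut → khazokhutut.
Attach number plural -ez → khazokhututez.
Apply vowel harmony: khazokhututez → khazokhututaz.

khazokhututaz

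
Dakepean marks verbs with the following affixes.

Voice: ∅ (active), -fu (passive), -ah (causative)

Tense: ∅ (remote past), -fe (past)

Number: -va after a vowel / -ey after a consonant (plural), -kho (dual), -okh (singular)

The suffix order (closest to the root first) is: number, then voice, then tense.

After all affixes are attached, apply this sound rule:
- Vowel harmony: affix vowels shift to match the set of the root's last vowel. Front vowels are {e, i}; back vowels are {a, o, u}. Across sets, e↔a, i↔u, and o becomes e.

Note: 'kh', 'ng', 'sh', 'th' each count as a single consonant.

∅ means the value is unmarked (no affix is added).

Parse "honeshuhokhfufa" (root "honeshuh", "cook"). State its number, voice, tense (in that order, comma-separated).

singular, passive, past

Segment: honeshuh-okh-fu-fe.
number: -okh → singular.
voice: -fu → passive.
tense: -fe → past.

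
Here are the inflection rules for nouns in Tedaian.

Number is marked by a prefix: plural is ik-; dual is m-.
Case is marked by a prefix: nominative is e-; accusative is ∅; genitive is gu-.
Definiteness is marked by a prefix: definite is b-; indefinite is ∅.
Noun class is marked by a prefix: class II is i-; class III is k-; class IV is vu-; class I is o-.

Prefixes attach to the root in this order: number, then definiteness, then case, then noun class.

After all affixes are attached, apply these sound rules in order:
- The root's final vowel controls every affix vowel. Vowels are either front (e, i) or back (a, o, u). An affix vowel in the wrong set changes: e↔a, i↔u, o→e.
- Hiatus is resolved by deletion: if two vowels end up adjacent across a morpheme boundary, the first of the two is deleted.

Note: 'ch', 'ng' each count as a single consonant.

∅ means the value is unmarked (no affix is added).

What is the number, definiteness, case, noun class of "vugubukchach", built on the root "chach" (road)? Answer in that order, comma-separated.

Segment: vu-gu-b-ik-chach.
number: ik- → plural.
definiteness: b- → definite.
case: gu- → genitive.
noun class: vu- → class IV.

plural, definite, genitive, class IV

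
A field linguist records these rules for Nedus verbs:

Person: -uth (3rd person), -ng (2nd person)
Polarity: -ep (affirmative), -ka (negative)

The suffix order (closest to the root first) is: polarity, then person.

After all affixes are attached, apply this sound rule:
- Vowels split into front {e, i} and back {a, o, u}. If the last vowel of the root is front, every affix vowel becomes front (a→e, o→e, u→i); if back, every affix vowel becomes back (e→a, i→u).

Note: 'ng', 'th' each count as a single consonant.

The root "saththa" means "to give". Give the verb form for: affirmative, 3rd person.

Attach polarity affirmative -ep → saththaep.
Attach person 3rd person -uth → saththaeputh.
Apply vowel harmony: saththaeputh → saththaaputh.

saththaaputh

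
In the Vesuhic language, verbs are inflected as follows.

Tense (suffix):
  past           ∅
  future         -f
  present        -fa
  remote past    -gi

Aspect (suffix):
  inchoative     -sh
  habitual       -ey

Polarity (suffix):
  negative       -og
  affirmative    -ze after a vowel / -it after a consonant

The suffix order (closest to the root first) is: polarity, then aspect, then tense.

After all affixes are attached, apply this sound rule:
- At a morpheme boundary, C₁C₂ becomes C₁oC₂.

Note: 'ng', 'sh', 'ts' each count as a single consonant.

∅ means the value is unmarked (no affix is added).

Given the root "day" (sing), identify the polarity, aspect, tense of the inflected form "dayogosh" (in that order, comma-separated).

negative, inchoative, past

Segment: day-og-sh.
polarity: -og → negative.
aspect: -sh → inchoative.
tense: ∅ → past.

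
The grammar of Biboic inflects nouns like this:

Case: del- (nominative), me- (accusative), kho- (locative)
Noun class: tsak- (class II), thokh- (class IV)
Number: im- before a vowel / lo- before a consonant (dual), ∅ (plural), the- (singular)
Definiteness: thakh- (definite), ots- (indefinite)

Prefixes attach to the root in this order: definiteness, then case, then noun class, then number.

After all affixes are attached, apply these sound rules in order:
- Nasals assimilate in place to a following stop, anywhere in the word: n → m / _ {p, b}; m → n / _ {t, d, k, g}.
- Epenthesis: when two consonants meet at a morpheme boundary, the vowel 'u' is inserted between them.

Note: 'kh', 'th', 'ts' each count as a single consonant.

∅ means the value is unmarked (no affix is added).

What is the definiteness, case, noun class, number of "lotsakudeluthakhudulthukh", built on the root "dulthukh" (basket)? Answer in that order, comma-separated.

Segment: lo-tsak-del-thakh-dulthukh.
definiteness: thakh- → definite.
case: del- → nominative.
noun class: tsak- → class II.
number: im/lo- → dual.

definite, nominative, class II, dual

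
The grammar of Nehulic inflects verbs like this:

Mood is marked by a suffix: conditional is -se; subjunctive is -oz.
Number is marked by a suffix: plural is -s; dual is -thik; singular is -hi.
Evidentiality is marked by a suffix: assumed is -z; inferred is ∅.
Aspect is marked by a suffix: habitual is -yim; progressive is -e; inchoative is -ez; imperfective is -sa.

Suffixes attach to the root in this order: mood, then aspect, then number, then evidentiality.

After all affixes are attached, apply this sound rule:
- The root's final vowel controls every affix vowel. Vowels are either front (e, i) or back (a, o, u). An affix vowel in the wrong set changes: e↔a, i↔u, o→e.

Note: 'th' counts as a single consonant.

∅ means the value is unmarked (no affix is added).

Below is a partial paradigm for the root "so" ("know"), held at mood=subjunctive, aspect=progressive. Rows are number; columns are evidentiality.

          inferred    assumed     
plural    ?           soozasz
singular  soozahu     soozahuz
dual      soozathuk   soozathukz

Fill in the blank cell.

Attach mood subjunctive -oz → sooz.
Attach aspect progressive -e → sooze.
Attach number plural -s → soozes.
evidentiality = inferred: zero marking, form stays soozes.
Apply vowel harmony: soozes → soozas.

soozas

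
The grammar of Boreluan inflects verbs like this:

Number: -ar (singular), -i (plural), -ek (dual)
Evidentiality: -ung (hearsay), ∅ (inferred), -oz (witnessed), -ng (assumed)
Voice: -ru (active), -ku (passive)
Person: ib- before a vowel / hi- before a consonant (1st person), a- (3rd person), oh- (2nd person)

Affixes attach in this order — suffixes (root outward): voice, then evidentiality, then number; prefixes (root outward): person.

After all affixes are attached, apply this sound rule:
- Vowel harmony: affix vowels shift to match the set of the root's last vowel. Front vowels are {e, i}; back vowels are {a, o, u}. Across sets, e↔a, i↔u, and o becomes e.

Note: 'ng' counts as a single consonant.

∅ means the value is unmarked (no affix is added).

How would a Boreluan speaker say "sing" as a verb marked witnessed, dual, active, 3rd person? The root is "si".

Attach voice active -ru → siru.
Attach person 3rd person a- → asiru.
Attach evidentiality witnessed -oz → asiruoz.
Attach number dual -ek → asiruozek.
Apply vowel harmony: asiruozek → esiriezek.

esiriezek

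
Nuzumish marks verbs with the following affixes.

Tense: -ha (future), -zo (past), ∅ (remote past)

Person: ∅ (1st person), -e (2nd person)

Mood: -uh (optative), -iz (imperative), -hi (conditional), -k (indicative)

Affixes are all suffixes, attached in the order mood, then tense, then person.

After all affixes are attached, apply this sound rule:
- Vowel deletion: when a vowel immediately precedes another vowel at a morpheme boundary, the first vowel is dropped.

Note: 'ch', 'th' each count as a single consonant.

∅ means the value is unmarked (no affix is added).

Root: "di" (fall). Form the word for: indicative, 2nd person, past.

dikze

Attach mood indicative -k → dik.
Attach tense past -zo → dikzo.
Attach person 2nd person -e → dikzoe.
Apply vowel deletion: dikzoe → dikze.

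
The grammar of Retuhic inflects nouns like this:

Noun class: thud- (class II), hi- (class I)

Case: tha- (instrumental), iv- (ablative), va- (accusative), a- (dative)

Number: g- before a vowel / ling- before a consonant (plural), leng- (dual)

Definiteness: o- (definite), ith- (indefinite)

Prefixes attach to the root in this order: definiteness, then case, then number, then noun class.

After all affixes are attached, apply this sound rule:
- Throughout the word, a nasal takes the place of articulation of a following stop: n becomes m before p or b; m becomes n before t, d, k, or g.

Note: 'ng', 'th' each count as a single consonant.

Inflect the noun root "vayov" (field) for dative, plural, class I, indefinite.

Attach definiteness indefinite ith- → ithvayov.
Attach case dative a- → aithvayov.
Attach number plural g- (before vowel 'a') → gaithvayov.
Attach noun class class I hi- → higaithvayov.
Nasal assimilation: no change.

higaithvayov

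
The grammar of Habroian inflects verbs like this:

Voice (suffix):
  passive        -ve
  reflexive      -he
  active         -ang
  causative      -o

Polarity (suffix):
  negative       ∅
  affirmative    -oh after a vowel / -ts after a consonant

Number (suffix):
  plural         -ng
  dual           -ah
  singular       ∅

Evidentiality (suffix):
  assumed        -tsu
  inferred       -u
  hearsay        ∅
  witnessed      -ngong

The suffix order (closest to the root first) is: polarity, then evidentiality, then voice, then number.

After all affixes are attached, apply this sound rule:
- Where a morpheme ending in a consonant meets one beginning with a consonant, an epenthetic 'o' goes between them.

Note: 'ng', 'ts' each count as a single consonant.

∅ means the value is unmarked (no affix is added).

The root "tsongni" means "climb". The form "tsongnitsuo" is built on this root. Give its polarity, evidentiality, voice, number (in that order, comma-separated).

negative, assumed, causative, singular

Segment: tsongni-tsu-o.
polarity: ∅ → negative.
evidentiality: -tsu → assumed.
voice: -o → causative.
number: ∅ → singular.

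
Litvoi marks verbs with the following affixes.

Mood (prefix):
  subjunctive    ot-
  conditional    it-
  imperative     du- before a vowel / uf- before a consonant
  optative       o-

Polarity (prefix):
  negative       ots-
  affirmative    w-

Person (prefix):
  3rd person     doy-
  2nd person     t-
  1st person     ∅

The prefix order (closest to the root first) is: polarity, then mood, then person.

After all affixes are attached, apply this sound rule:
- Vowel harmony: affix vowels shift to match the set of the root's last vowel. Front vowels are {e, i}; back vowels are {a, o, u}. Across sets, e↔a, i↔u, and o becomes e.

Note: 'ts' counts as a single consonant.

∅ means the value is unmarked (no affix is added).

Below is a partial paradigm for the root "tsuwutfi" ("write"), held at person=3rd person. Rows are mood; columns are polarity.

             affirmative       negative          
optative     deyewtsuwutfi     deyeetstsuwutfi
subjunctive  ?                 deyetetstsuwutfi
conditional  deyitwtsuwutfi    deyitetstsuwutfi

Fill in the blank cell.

deyetwtsuwutfi

Attach polarity affirmative w- → wtsuwutfi.
Attach mood subjunctive ot- → otwtsuwutfi.
Attach person 3rd person doy- → doyotwtsuwutfi.
Apply vowel harmony: doyotwtsuwutfi → deyetwtsuwutfi.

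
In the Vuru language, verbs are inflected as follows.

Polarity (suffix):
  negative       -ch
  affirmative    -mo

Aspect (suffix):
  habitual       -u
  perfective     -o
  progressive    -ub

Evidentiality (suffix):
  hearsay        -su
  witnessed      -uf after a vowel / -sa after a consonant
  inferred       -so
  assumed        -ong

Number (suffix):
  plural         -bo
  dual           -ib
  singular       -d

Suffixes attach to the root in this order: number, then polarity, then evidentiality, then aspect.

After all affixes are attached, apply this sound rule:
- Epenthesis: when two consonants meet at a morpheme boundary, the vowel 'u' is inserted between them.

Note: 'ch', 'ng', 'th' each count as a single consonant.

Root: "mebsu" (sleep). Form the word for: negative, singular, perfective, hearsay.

Attach number singular -d → mebsud.
Attach polarity negative -ch → mebsudch.
Attach evidentiality hearsay -su → mebsudchsu.
Attach aspect perfective -o → mebsudchsuo.
Apply epenthesis: mebsudchsuo → mebsuduchusuo.

mebsuduchusuo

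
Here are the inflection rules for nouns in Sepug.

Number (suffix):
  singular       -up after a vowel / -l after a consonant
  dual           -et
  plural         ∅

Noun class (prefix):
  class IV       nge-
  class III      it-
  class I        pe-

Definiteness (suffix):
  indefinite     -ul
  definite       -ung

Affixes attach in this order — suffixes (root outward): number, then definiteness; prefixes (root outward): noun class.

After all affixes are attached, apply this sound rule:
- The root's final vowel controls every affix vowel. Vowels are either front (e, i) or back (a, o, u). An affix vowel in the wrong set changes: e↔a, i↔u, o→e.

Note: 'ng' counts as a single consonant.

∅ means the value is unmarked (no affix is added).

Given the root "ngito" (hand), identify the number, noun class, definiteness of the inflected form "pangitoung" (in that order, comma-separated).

Segment: pe-ngito-ung.
number: ∅ → plural.
noun class: pe- → class I.
definiteness: -ung → definite.

plural, class I, definite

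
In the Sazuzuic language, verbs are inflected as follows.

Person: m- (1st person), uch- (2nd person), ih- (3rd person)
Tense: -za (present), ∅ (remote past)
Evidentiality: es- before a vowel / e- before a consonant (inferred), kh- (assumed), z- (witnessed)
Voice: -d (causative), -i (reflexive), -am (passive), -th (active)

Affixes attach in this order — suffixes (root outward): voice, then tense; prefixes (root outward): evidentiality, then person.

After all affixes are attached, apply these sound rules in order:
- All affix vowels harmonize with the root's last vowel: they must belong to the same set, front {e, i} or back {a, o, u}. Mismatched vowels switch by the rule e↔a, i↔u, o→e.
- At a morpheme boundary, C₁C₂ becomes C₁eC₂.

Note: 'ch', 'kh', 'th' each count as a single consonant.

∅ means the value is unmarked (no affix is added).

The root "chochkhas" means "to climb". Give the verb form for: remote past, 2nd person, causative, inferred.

Attach evidentiality inferred e- (before consonant 'ch') → echochkhas.
Attach person 2nd person uch- → uchechochkhas.
Attach voice causative -d → uchechochkhasd.
tense = remote past: zero marking, form stays uchechochkhasd.
Apply vowel harmony: uchechochkhasd → uchachochkhasd.
Apply epenthesis: uchachochkhasd → uchachochkhased.

uchachochkhased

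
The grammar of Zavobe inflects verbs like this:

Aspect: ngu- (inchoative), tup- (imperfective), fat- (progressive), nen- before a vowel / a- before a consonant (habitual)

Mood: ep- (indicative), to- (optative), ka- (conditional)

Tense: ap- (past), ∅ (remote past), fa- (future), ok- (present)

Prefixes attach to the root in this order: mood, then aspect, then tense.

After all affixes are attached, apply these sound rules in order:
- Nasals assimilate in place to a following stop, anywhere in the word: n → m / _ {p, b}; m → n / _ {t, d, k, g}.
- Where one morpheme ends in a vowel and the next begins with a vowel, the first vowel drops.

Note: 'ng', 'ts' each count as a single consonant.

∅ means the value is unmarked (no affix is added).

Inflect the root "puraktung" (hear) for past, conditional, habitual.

Attach mood conditional ka- → kapuraktung.
Attach aspect habitual a- (before consonant 'k') → akapuraktung.
Attach tense past ap- → apakapuraktung.
Nasal assimilation: no change.
Vowel deletion: no change.

apakapuraktung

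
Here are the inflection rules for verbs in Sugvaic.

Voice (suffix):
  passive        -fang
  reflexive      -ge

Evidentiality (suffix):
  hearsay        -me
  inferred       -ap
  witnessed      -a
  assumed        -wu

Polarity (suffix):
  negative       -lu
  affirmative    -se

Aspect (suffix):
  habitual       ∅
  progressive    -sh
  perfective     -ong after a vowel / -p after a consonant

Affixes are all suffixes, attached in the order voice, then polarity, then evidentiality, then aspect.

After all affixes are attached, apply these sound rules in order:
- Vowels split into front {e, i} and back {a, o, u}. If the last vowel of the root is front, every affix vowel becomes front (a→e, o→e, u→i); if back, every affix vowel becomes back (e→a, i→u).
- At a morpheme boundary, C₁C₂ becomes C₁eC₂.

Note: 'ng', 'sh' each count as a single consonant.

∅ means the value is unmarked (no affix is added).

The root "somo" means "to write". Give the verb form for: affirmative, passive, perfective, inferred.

Attach voice passive -fang → somofang.
Attach polarity affirmative -se → somofangse.
Attach evidentiality inferred -ap → somofangseap.
Attach aspect perfective -p (after consonant 'p') → somofangseapp.
Apply vowel harmony: somofangseapp → somofangsaapp.
Apply epenthesis: somofangsaapp → somofangesaapep.

somofangesaapep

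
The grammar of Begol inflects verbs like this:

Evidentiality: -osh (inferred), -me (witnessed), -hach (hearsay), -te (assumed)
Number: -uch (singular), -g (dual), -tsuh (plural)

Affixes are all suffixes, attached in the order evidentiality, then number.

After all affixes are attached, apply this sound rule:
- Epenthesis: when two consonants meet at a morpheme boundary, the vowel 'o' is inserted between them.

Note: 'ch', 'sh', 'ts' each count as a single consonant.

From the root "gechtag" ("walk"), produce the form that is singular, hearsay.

gechtagohachuch

Attach evidentiality hearsay -hach → gechtaghach.
Attach number singular -uch → gechtaghachuch.
Apply epenthesis: gechtaghachuch → gechtagohachuch.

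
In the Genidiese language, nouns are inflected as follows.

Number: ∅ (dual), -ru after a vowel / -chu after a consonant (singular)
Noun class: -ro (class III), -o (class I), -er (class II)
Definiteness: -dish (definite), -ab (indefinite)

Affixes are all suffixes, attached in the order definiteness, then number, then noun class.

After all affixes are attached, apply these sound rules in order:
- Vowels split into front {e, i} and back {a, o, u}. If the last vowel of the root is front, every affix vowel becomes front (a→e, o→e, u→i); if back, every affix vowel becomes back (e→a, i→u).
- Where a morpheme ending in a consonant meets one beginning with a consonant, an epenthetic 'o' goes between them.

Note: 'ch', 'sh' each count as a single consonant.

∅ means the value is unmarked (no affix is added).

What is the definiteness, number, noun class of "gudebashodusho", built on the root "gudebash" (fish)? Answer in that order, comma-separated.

Segment: gudebash-dish-o.
definiteness: -dish → definite.
number: ∅ → dual.
noun class: -o → class I.

definite, dual, class I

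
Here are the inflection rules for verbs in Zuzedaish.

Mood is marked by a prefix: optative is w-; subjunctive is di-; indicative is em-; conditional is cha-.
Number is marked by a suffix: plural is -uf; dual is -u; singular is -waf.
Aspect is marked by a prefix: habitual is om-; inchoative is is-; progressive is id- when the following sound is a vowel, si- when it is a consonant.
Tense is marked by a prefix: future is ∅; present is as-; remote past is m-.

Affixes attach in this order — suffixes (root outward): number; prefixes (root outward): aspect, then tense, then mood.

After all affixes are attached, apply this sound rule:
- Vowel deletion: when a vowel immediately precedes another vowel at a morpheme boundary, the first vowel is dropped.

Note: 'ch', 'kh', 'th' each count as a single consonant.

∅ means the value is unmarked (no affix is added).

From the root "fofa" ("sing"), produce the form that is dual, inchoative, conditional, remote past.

chamisfofu

Attach aspect inchoative is- → isfofa.
Attach number dual -u → isfofau.
Attach tense remote past m- → misfofau.
Attach mood conditional cha- → chamisfofau.
Apply vowel deletion: chamisfofau → chamisfofu.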